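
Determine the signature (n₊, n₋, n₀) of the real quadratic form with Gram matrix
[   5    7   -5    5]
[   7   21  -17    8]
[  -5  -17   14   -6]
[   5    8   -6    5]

step 0: pivot 5 → sign +
step 1: pivot 56/5 → sign +
step 2: pivot 1/14 → sign +
step 3: pivot -1/4 → sign −
signature = (3, 1, 0)

Answer: (3, 1, 0)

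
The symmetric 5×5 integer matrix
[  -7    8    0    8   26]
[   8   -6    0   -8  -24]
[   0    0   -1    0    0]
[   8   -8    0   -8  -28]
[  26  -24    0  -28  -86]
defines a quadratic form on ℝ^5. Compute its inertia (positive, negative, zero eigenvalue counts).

step 0: pivot -7 → sign −
step 1: pivot 22/7 → sign +
step 2: pivot -1 → sign −
step 3: pivot 8/11 → sign +
step 4: row/col 4 already zero → sign 0
signature = (2, 2, 1)

Answer: (2, 2, 1)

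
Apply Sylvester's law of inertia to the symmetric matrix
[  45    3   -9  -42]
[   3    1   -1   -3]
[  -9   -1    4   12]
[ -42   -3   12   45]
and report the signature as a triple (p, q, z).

Answer: (3, 1, 0)

Derivation:
step 0: pivot 45 → sign +
step 1: pivot 4/5 → sign +
step 2: pivot 2 → sign +
step 3: pivot -3/8 → sign −
signature = (3, 1, 0)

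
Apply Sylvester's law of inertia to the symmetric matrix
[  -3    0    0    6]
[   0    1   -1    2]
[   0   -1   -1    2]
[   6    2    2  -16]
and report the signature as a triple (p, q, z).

Answer: (1, 2, 1)

Derivation:
step 0: pivot -3 → sign −
step 1: pivot 1 → sign +
step 2: pivot -2 → sign −
step 3: row/col 3 already zero → sign 0
signature = (1, 2, 1)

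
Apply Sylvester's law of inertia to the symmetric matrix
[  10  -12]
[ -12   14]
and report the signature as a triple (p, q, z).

Answer: (1, 1, 0)

Derivation:
step 0: pivot 10 → sign +
step 1: pivot -2/5 → sign −
signature = (1, 1, 0)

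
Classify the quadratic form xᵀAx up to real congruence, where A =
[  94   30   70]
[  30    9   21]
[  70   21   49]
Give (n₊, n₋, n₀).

Answer: (1, 1, 1)

Derivation:
step 0: pivot 94 → sign +
step 1: pivot -27/47 → sign −
step 2: row/col 2 already zero → sign 0
signature = (1, 1, 1)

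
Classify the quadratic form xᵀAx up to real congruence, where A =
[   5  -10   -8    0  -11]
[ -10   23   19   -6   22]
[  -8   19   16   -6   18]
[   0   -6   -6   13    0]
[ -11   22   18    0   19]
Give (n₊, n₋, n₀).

step 0: pivot 5 → sign +
step 1: pivot 3 → sign +
step 2: pivot 1/5 → sign +
step 3: pivot 1 → sign +
step 4: pivot -6 → sign −
signature = (4, 1, 0)

Answer: (4, 1, 0)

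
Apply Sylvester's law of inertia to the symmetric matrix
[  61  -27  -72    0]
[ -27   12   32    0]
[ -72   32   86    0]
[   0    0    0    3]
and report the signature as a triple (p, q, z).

step 0: pivot 61 → sign +
step 1: pivot 3/61 → sign +
step 2: pivot 2/3 → sign +
step 3: pivot 3 → sign +
signature = (4, 0, 0)

Answer: (4, 0, 0)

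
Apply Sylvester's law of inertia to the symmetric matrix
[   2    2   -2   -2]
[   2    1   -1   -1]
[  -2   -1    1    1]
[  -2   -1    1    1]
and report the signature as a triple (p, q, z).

Answer: (1, 1, 2)

Derivation:
step 0: pivot 2 → sign +
step 1: pivot -1 → sign −
step 2: row/col 2 already zero → sign 0
step 3: row/col 3 already zero → sign 0
signature = (1, 1, 2)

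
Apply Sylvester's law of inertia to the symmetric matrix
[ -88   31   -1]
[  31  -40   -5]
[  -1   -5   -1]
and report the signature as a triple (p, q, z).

step 0: pivot -88 → sign −
step 1: pivot -2559/88 → sign −
step 2: pivot -3/853 → sign −
signature = (0, 3, 0)

Answer: (0, 3, 0)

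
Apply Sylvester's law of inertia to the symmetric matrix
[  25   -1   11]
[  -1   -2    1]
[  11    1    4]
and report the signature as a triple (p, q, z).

Answer: (2, 1, 0)

Derivation:
step 0: pivot 25 → sign +
step 1: pivot -51/25 → sign −
step 2: pivot 3/17 → sign +
signature = (2, 1, 0)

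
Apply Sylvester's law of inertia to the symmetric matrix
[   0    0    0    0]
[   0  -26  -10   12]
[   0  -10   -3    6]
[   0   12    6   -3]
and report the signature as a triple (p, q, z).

step 0: pivot -26 → sign −
step 1: pivot 11/13 → sign +
step 2: pivot 3/11 → sign +
step 3: row/col 3 already zero → sign 0
signature = (2, 1, 1)

Answer: (2, 1, 1)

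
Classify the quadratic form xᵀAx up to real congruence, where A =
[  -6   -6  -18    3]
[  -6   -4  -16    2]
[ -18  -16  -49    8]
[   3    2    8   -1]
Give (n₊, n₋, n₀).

Answer: (2, 1, 1)

Derivation:
step 0: pivot -6 → sign −
step 1: pivot 2 → sign +
step 2: pivot 3 → sign +
step 3: row/col 3 already zero → sign 0
signature = (2, 1, 1)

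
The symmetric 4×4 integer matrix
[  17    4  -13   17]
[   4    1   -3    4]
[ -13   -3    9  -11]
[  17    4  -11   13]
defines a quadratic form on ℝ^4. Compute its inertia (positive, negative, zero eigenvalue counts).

step 0: pivot 17 → sign +
step 1: pivot 1/17 → sign +
step 2: pivot -1 → sign −
step 3: row/col 3 already zero → sign 0
signature = (2, 1, 1)

Answer: (2, 1, 1)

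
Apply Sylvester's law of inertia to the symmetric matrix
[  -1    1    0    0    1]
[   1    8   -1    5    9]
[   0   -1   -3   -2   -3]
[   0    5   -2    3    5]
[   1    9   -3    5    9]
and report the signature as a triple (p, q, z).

Answer: (2, 3, 0)

Derivation:
step 0: pivot -1 → sign −
step 1: pivot 9 → sign +
step 2: pivot -28/9 → sign −
step 3: pivot 25/28 → sign +
step 4: pivot -2/25 → sign −
signature = (2, 3, 0)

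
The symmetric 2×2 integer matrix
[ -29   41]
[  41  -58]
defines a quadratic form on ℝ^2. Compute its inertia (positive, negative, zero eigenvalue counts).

step 0: pivot -29 → sign −
step 1: pivot -1/29 → sign −
signature = (0, 2, 0)

Answer: (0, 2, 0)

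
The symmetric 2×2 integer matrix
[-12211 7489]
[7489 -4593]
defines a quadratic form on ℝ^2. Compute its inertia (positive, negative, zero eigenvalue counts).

step 0: pivot -12211 → sign −
step 1: pivot -2/12211 → sign −
signature = (0, 2, 0)

Answer: (0, 2, 0)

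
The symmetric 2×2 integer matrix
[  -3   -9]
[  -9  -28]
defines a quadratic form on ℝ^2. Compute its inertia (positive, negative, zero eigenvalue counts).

Answer: (0, 2, 0)

Derivation:
step 0: pivot -3 → sign −
step 1: pivot -1 → sign −
signature = (0, 2, 0)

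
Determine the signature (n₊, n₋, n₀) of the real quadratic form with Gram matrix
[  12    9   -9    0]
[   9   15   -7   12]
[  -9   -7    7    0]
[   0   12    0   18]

step 0: pivot 12 → sign +
step 1: pivot 33/4 → sign +
step 2: pivot 8/33 → sign +
step 3: row/col 3 already zero → sign 0
signature = (3, 0, 1)

Answer: (3, 0, 1)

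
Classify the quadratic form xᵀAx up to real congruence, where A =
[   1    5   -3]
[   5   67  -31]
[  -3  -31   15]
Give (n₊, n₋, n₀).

step 0: pivot 1 → sign +
step 1: pivot 42 → sign +
step 2: pivot -2/21 → sign −
signature = (2, 1, 0)

Answer: (2, 1, 0)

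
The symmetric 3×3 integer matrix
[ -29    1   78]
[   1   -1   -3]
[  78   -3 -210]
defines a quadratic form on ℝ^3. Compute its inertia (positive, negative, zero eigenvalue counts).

Answer: (0, 3, 0)

Derivation:
step 0: pivot -29 → sign −
step 1: pivot -28/29 → sign −
step 2: pivot -3/28 → sign −
signature = (0, 3, 0)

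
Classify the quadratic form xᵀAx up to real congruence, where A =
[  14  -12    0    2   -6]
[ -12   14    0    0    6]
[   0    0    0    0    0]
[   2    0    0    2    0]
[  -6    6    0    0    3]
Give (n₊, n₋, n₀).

Answer: (3, 0, 2)

Derivation:
step 0: pivot 14 → sign +
step 1: pivot 26/7 → sign +
step 2: pivot 12/13 → sign +
step 3: row/col 3 already zero → sign 0
step 4: row/col 4 already zero → sign 0
signature = (3, 0, 2)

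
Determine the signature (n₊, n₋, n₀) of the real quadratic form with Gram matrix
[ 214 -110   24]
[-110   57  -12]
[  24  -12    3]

step 0: pivot 214 → sign +
step 1: pivot 49/107 → sign +
step 2: pivot 3/49 → sign +
signature = (3, 0, 0)

Answer: (3, 0, 0)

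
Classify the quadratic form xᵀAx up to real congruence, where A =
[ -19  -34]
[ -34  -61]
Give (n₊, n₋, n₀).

Answer: (0, 2, 0)

Derivation:
step 0: pivot -19 → sign −
step 1: pivot -3/19 → sign −
signature = (0, 2, 0)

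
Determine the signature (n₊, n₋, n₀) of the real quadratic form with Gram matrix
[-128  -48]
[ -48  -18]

step 0: pivot -128 → sign −
step 1: row/col 1 already zero → sign 0
signature = (0, 1, 1)

Answer: (0, 1, 1)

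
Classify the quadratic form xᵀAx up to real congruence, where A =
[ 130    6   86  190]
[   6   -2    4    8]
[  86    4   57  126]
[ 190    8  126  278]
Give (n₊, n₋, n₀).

Answer: (2, 2, 0)

Derivation:
step 0: pivot 130 → sign +
step 1: pivot -148/65 → sign −
step 2: pivot 4/37 → sign +
step 3: pivot -1/4 → sign −
signature = (2, 2, 0)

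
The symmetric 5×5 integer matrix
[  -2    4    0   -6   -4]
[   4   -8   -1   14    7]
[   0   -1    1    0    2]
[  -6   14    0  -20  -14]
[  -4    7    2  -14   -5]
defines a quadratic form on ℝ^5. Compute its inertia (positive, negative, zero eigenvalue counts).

Answer: (2, 2, 1)

Derivation:
step 0: pivot -2 → sign −
step 1: pivot 1 → sign +
step 2: pivot -1 → sign −
step 3: pivot 2 → sign +
step 4: row/col 4 already zero → sign 0
signature = (2, 2, 1)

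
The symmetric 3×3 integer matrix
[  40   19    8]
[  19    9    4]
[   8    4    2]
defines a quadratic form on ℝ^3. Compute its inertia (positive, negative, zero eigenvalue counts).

Answer: (2, 1, 0)

Derivation:
step 0: pivot 40 → sign +
step 1: pivot -1/40 → sign −
step 2: pivot 2 → sign +
signature = (2, 1, 0)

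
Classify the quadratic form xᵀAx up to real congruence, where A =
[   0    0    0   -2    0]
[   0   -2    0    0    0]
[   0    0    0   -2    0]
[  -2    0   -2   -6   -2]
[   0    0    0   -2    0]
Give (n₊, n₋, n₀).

Answer: (1, 2, 2)

Derivation:
step 0: pivot -2 → sign −
step 1: pivot -6 → sign −
step 2: pivot 2/3 → sign +
step 3: row/col 3 already zero → sign 0
step 4: row/col 4 already zero → sign 0
signature = (1, 2, 2)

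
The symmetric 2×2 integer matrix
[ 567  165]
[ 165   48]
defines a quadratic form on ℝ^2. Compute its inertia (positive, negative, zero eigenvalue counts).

step 0: pivot 567 → sign +
step 1: pivot -1/63 → sign −
signature = (1, 1, 0)

Answer: (1, 1, 0)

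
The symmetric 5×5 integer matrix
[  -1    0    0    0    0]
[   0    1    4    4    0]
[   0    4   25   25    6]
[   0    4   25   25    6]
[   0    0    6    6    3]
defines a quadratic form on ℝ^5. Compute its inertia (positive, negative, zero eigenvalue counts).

Answer: (2, 2, 1)

Derivation:
step 0: pivot -1 → sign −
step 1: pivot 1 → sign +
step 2: pivot 9 → sign +
step 3: pivot -1 → sign −
step 4: row/col 4 already zero → sign 0
signature = (2, 2, 1)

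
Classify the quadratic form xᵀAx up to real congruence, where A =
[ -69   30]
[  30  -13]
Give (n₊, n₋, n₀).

Answer: (1, 1, 0)

Derivation:
step 0: pivot -69 → sign −
step 1: pivot 1/23 → sign +
signature = (1, 1, 0)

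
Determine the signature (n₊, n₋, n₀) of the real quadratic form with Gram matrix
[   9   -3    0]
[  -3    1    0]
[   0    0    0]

Answer: (1, 0, 2)

Derivation:
step 0: pivot 9 → sign +
step 1: row/col 1 already zero → sign 0
step 2: row/col 2 already zero → sign 0
signature = (1, 0, 2)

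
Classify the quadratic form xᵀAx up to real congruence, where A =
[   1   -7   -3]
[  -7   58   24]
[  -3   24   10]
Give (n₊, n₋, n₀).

Answer: (2, 0, 1)

Derivation:
step 0: pivot 1 → sign +
step 1: pivot 9 → sign +
step 2: row/col 2 already zero → sign 0
signature = (2, 0, 1)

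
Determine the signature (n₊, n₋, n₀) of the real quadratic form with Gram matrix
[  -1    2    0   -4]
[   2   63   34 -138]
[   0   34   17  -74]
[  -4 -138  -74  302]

Answer: (1, 3, 0)

Derivation:
step 0: pivot -1 → sign −
step 1: pivot 67 → sign +
step 2: pivot -17/67 → sign −
step 3: pivot -2/17 → sign −
signature = (1, 3, 0)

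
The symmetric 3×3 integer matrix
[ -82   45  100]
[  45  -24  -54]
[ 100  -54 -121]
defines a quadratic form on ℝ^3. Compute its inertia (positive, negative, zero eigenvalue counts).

step 0: pivot -82 → sign −
step 1: pivot 57/82 → sign +
step 2: pivot -3/19 → sign −
signature = (1, 2, 0)

Answer: (1, 2, 0)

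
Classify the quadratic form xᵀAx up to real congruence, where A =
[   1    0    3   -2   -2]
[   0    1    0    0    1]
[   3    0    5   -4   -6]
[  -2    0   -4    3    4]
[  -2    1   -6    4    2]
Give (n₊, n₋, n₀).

step 0: pivot 1 → sign +
step 1: pivot 1 → sign +
step 2: pivot -4 → sign −
step 3: pivot -3 → sign −
step 4: row/col 4 already zero → sign 0
signature = (2, 2, 1)

Answer: (2, 2, 1)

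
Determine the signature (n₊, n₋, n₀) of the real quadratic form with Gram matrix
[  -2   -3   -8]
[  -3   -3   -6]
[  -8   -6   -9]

step 0: pivot -2 → sign −
step 1: pivot 3/2 → sign +
step 2: pivot -1 → sign −
signature = (1, 2, 0)

Answer: (1, 2, 0)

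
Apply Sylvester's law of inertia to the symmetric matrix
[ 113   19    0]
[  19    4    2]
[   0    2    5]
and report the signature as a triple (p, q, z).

Answer: (3, 0, 0)

Derivation:
step 0: pivot 113 → sign +
step 1: pivot 91/113 → sign +
step 2: pivot 3/91 → sign +
signature = (3, 0, 0)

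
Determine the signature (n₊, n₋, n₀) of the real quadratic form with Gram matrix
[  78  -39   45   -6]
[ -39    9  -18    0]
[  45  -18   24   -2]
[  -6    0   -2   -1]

step 0: pivot 78 → sign +
step 1: pivot -21/2 → sign −
step 2: pivot -3/91 → sign −
step 3: pivot 1/3 → sign +
signature = (2, 2, 0)

Answer: (2, 2, 0)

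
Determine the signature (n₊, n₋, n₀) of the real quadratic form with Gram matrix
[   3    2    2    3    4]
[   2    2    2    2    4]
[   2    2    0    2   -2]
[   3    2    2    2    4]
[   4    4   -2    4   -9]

Answer: (3, 2, 0)

Derivation:
step 0: pivot 3 → sign +
step 1: pivot 2/3 → sign +
step 2: pivot -2 → sign −
step 3: pivot -1 → sign −
step 4: pivot 1 → sign +
signature = (3, 2, 0)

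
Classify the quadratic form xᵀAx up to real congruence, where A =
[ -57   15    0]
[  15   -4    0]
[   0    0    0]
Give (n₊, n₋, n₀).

step 0: pivot -57 → sign −
step 1: pivot -1/19 → sign −
step 2: row/col 2 already zero → sign 0
signature = (0, 2, 1)

Answer: (0, 2, 1)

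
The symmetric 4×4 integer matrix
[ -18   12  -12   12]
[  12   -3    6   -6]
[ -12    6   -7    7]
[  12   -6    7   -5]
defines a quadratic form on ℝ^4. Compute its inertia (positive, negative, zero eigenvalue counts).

Answer: (3, 1, 0)

Derivation:
step 0: pivot -18 → sign −
step 1: pivot 5 → sign +
step 2: pivot 1/5 → sign +
step 3: pivot 2 → sign +
signature = (3, 1, 0)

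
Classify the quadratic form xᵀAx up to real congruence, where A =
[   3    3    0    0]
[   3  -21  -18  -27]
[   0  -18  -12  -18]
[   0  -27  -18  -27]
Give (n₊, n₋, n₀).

step 0: pivot 3 → sign +
step 1: pivot -24 → sign −
step 2: pivot 3/2 → sign +
step 3: row/col 3 already zero → sign 0
signature = (2, 1, 1)

Answer: (2, 1, 1)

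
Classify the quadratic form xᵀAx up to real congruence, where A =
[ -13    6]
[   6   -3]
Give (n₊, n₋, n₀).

step 0: pivot -13 → sign −
step 1: pivot -3/13 → sign −
signature = (0, 2, 0)

Answer: (0, 2, 0)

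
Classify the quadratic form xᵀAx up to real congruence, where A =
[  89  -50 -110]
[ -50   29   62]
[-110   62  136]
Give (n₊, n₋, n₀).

step 0: pivot 89 → sign +
step 1: pivot 81/89 → sign +
step 2: row/col 2 already zero → sign 0
signature = (2, 0, 1)

Answer: (2, 0, 1)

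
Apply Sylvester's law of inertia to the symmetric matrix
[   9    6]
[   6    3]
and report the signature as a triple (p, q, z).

step 0: pivot 9 → sign +
step 1: pivot -1 → sign −
signature = (1, 1, 0)

Answer: (1, 1, 0)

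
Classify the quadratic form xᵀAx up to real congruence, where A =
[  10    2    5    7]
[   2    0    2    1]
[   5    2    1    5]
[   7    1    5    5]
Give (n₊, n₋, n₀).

Answer: (3, 1, 0)

Derivation:
step 0: pivot 10 → sign +
step 1: pivot -2/5 → sign −
step 2: pivot 1 → sign +
step 3: pivot 1/4 → sign +
signature = (3, 1, 0)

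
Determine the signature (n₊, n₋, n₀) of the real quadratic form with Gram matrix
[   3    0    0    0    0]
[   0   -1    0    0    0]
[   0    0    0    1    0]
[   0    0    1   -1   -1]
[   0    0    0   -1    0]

step 0: pivot 3 → sign +
step 1: pivot -1 → sign −
step 2: pivot -1 → sign −
step 3: pivot 1 → sign +
step 4: row/col 4 already zero → sign 0
signature = (2, 2, 1)

Answer: (2, 2, 1)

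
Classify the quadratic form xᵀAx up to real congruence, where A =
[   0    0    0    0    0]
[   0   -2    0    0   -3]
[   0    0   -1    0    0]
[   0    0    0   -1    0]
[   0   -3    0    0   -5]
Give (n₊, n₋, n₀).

step 0: pivot -2 → sign −
step 1: pivot -1 → sign −
step 2: pivot -1 → sign −
step 3: pivot -1/2 → sign −
step 4: row/col 4 already zero → sign 0
signature = (0, 4, 1)

Answer: (0, 4, 1)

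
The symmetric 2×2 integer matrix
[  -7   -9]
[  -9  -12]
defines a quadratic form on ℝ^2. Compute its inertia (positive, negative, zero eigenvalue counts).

step 0: pivot -7 → sign −
step 1: pivot -3/7 → sign −
signature = (0, 2, 0)

Answer: (0, 2, 0)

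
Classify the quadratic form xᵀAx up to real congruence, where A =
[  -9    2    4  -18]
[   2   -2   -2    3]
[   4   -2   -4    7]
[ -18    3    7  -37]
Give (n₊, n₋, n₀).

Answer: (0, 4, 0)

Derivation:
step 0: pivot -9 → sign −
step 1: pivot -14/9 → sign −
step 2: pivot -10/7 → sign −
step 3: pivot -3/10 → sign −
signature = (0, 4, 0)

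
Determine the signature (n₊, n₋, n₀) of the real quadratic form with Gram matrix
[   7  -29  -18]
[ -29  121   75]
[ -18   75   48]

step 0: pivot 7 → sign +
step 1: pivot 6/7 → sign +
step 2: pivot 3/2 → sign +
signature = (3, 0, 0)

Answer: (3, 0, 0)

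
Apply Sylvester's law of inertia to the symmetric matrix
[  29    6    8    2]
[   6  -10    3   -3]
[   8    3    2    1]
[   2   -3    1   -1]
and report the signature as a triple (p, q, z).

step 0: pivot 29 → sign +
step 1: pivot -326/29 → sign −
step 2: pivot -15/326 → sign −
step 3: pivot -1/15 → sign −
signature = (1, 3, 0)

Answer: (1, 3, 0)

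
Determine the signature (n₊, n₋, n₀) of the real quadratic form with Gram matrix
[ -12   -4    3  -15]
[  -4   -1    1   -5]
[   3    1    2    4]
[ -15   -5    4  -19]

Answer: (2, 2, 0)

Derivation:
step 0: pivot -12 → sign −
step 1: pivot 1/3 → sign +
step 2: pivot 11/4 → sign +
step 3: pivot -3/11 → sign −
signature = (2, 2, 0)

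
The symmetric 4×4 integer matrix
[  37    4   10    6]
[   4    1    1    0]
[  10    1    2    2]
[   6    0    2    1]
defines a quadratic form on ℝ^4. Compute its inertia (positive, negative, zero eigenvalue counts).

step 0: pivot 37 → sign +
step 1: pivot 21/37 → sign +
step 2: pivot -5/7 → sign −
step 3: pivot -3/5 → sign −
signature = (2, 2, 0)

Answer: (2, 2, 0)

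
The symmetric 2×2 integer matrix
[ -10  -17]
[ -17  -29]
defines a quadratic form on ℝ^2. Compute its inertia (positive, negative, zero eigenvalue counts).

Answer: (0, 2, 0)

Derivation:
step 0: pivot -10 → sign −
step 1: pivot -1/10 → sign −
signature = (0, 2, 0)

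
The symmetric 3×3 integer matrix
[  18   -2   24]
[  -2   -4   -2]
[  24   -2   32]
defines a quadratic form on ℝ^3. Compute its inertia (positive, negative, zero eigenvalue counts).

step 0: pivot 18 → sign +
step 1: pivot -38/9 → sign −
step 2: pivot 2/19 → sign +
signature = (2, 1, 0)

Answer: (2, 1, 0)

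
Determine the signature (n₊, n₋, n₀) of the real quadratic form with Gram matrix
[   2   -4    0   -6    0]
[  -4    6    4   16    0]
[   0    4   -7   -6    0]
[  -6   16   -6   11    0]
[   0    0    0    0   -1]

Answer: (2, 3, 0)

Derivation:
step 0: pivot 2 → sign +
step 1: pivot -2 → sign −
step 2: pivot 1 → sign +
step 3: pivot -3 → sign −
step 4: pivot -1 → sign −
signature = (2, 3, 0)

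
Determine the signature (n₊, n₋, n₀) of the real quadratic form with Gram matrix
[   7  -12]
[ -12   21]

step 0: pivot 7 → sign +
step 1: pivot 3/7 → sign +
signature = (2, 0, 0)

Answer: (2, 0, 0)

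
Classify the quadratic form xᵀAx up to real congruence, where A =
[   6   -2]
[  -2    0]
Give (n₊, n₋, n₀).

step 0: pivot 6 → sign +
step 1: pivot -2/3 → sign −
signature = (1, 1, 0)

Answer: (1, 1, 0)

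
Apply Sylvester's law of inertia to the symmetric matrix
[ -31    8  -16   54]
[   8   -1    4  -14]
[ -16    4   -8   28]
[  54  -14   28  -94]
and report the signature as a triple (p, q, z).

Answer: (2, 1, 1)

Derivation:
step 0: pivot -31 → sign −
step 1: pivot 33/31 → sign +
step 2: pivot 8/33 → sign +
step 3: row/col 3 already zero → sign 0
signature = (2, 1, 1)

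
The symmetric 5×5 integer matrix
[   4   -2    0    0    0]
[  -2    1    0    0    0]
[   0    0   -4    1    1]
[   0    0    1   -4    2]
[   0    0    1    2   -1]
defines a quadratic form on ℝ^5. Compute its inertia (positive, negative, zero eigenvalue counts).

step 0: pivot 4 → sign +
step 1: pivot -4 → sign −
step 2: pivot -15/4 → sign −
step 3: pivot 3/5 → sign +
step 4: row/col 4 already zero → sign 0
signature = (2, 2, 1)

Answer: (2, 2, 1)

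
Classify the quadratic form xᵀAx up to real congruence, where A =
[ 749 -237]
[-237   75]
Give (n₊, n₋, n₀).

Answer: (2, 0, 0)

Derivation:
step 0: pivot 749 → sign +
step 1: pivot 6/749 → sign +
signature = (2, 0, 0)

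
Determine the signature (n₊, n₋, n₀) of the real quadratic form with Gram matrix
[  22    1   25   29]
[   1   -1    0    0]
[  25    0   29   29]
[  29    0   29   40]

step 0: pivot 22 → sign +
step 1: pivot -23/22 → sign −
step 2: pivot 42/23 → sign +
step 3: pivot -1/21 → sign −
signature = (2, 2, 0)

Answer: (2, 2, 0)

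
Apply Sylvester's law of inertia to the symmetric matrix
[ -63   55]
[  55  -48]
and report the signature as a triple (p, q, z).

step 0: pivot -63 → sign −
step 1: pivot 1/63 → sign +
signature = (1, 1, 0)

Answer: (1, 1, 0)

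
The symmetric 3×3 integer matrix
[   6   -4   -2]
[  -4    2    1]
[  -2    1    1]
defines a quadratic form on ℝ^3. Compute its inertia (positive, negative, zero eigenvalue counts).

step 0: pivot 6 → sign +
step 1: pivot -2/3 → sign −
step 2: pivot 1/2 → sign +
signature = (2, 1, 0)

Answer: (2, 1, 0)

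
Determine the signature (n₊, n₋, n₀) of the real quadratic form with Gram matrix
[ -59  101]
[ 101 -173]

step 0: pivot -59 → sign −
step 1: pivot -6/59 → sign −
signature = (0, 2, 0)

Answer: (0, 2, 0)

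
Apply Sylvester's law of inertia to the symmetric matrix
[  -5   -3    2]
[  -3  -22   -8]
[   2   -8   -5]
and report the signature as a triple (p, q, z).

Answer: (0, 3, 0)

Derivation:
step 0: pivot -5 → sign −
step 1: pivot -101/5 → sign −
step 2: pivot -1/101 → sign −
signature = (0, 3, 0)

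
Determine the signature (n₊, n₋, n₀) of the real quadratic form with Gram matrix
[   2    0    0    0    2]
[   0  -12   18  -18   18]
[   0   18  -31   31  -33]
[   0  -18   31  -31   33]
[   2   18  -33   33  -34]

Answer: (1, 2, 2)

Derivation:
step 0: pivot 2 → sign +
step 1: pivot -12 → sign −
step 2: pivot -4 → sign −
step 3: row/col 3 already zero → sign 0
step 4: row/col 4 already zero → sign 0
signature = (1, 2, 2)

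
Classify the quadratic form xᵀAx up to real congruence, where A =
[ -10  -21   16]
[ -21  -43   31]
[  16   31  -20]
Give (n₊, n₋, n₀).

Answer: (1, 2, 0)

Derivation:
step 0: pivot -10 → sign −
step 1: pivot 11/10 → sign +
step 2: pivot -6/11 → sign −
signature = (1, 2, 0)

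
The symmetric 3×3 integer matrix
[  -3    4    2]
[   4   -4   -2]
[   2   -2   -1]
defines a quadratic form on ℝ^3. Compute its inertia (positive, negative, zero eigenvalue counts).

Answer: (1, 1, 1)

Derivation:
step 0: pivot -3 → sign −
step 1: pivot 4/3 → sign +
step 2: row/col 2 already zero → sign 0
signature = (1, 1, 1)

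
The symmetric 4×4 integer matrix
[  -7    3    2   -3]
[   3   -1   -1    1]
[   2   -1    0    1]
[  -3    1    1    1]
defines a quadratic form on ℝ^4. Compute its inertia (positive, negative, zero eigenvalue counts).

Answer: (3, 1, 0)

Derivation:
step 0: pivot -7 → sign −
step 1: pivot 2/7 → sign +
step 2: pivot 1/2 → sign +
step 3: pivot 2 → sign +
signature = (3, 1, 0)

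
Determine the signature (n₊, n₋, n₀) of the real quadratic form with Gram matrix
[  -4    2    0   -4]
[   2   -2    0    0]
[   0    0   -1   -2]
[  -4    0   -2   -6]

Answer: (1, 3, 0)

Derivation:
step 0: pivot -4 → sign −
step 1: pivot -1 → sign −
step 2: pivot -1 → sign −
step 3: pivot 6 → sign +
signature = (1, 3, 0)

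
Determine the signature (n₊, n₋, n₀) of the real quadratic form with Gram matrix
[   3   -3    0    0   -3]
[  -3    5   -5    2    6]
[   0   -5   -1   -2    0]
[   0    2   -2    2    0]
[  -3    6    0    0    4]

step 0: pivot 3 → sign +
step 1: pivot 2 → sign +
step 2: pivot -27/2 → sign −
step 3: pivot 2/3 → sign +
step 4: pivot -2 → sign −
signature = (3, 2, 0)

Answer: (3, 2, 0)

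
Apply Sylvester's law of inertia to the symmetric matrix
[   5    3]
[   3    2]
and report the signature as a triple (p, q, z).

Answer: (2, 0, 0)

Derivation:
step 0: pivot 5 → sign +
step 1: pivot 1/5 → sign +
signature = (2, 0, 0)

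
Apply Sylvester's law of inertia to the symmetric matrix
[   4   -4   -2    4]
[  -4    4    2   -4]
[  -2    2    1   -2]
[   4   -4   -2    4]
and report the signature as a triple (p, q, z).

Answer: (1, 0, 3)

Derivation:
step 0: pivot 4 → sign +
step 1: row/col 1 already zero → sign 0
step 2: row/col 2 already zero → sign 0
step 3: row/col 3 already zero → sign 0
signature = (1, 0, 3)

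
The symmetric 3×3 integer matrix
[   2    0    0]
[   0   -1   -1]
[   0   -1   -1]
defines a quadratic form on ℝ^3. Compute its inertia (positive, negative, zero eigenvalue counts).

Answer: (1, 1, 1)

Derivation:
step 0: pivot 2 → sign +
step 1: pivot -1 → sign −
step 2: row/col 2 already zero → sign 0
signature = (1, 1, 1)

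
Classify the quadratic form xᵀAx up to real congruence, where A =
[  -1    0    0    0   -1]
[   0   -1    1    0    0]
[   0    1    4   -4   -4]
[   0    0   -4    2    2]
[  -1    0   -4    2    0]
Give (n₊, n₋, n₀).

step 0: pivot -1 → sign −
step 1: pivot -1 → sign −
step 2: pivot 5 → sign +
step 3: pivot -6/5 → sign −
step 4: pivot -1 → sign −
signature = (1, 4, 0)

Answer: (1, 4, 0)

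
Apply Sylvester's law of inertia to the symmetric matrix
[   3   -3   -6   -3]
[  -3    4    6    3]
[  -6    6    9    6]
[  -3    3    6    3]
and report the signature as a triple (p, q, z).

Answer: (2, 1, 1)

Derivation:
step 0: pivot 3 → sign +
step 1: pivot 1 → sign +
step 2: pivot -3 → sign −
step 3: row/col 3 already zero → sign 0
signature = (2, 1, 1)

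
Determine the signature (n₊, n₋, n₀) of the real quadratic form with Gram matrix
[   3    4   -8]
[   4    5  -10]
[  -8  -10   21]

step 0: pivot 3 → sign +
step 1: pivot -1/3 → sign −
step 2: pivot 1 → sign +
signature = (2, 1, 0)

Answer: (2, 1, 0)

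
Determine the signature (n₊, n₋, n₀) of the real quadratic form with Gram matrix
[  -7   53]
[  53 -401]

step 0: pivot -7 → sign −
step 1: pivot 2/7 → sign +
signature = (1, 1, 0)

Answer: (1, 1, 0)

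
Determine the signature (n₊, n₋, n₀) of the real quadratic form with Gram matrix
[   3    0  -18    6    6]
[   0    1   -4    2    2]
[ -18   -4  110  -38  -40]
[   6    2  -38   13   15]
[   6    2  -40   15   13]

step 0: pivot 3 → sign +
step 1: pivot 1 → sign +
step 2: pivot -14 → sign −
step 3: pivot -3/7 → sign −
step 4: pivot -2/3 → sign −
signature = (2, 3, 0)

Answer: (2, 3, 0)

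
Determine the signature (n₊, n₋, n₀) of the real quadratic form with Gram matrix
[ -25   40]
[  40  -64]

Answer: (0, 1, 1)

Derivation:
step 0: pivot -25 → sign −
step 1: row/col 1 already zero → sign 0
signature = (0, 1, 1)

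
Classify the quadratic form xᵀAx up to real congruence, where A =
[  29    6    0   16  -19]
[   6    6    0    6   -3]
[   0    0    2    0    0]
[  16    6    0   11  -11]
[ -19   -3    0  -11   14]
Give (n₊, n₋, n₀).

Answer: (4, 1, 0)

Derivation:
step 0: pivot 29 → sign +
step 1: pivot 138/29 → sign +
step 2: pivot 2 → sign +
step 3: pivot 15/23 → sign +
step 4: pivot -3/10 → sign −
signature = (4, 1, 0)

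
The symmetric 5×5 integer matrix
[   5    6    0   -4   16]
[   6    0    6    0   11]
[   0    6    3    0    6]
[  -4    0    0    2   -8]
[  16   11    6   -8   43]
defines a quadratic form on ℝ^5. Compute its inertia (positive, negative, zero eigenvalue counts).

step 0: pivot 5 → sign +
step 1: pivot -36/5 → sign −
step 2: pivot 8 → sign +
step 3: pivot 101/96 → sign +
step 4: pivot -6/101 → sign −
signature = (3, 2, 0)

Answer: (3, 2, 0)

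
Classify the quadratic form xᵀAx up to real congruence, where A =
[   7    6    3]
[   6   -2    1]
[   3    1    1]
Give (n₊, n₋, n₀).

step 0: pivot 7 → sign +
step 1: pivot -50/7 → sign −
step 2: pivot 3/50 → sign +
signature = (2, 1, 0)

Answer: (2, 1, 0)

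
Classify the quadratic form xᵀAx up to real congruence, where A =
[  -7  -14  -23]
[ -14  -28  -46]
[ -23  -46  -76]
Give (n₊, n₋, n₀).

Answer: (0, 2, 1)

Derivation:
step 0: pivot -7 → sign −
step 1: pivot -3/7 → sign −
step 2: row/col 2 already zero → sign 0
signature = (0, 2, 1)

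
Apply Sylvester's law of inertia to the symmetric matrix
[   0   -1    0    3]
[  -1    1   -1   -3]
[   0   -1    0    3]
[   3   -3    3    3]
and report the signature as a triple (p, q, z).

Answer: (1, 2, 1)

Derivation:
step 0: pivot 1 → sign +
step 1: pivot -1 → sign −
step 2: pivot -6 → sign −
step 3: row/col 3 already zero → sign 0
signature = (1, 2, 1)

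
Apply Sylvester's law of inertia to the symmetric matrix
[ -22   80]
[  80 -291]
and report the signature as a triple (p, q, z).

step 0: pivot -22 → sign −
step 1: pivot -1/11 → sign −
signature = (0, 2, 0)

Answer: (0, 2, 0)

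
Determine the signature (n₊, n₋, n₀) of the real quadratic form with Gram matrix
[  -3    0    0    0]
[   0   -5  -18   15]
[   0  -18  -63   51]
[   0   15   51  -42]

Answer: (1, 3, 0)

Derivation:
step 0: pivot -3 → sign −
step 1: pivot -5 → sign −
step 2: pivot 9/5 → sign +
step 3: pivot -2 → sign −
signature = (1, 3, 0)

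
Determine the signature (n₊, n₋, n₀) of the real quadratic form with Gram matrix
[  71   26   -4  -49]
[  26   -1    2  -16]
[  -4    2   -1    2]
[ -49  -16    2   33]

Answer: (1, 3, 0)

Derivation:
step 0: pivot 71 → sign +
step 1: pivot -747/71 → sign −
step 2: pivot -7/83 → sign −
step 3: pivot -2/7 → sign −
signature = (1, 3, 0)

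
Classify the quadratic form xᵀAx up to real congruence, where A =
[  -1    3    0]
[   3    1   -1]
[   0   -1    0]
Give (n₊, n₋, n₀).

Answer: (1, 2, 0)

Derivation:
step 0: pivot -1 → sign −
step 1: pivot 10 → sign +
step 2: pivot -1/10 → sign −
signature = (1, 2, 0)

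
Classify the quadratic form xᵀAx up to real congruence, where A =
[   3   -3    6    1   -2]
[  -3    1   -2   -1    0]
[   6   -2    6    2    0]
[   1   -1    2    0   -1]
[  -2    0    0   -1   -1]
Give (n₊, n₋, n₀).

step 0: pivot 3 → sign +
step 1: pivot -2 → sign −
step 2: pivot 2 → sign +
step 3: pivot -1/3 → sign −
step 4: row/col 4 already zero → sign 0
signature = (2, 2, 1)

Answer: (2, 2, 1)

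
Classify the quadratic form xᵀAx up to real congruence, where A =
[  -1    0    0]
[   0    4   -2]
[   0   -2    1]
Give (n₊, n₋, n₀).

Answer: (1, 1, 1)

Derivation:
step 0: pivot -1 → sign −
step 1: pivot 4 → sign +
step 2: row/col 2 already zero → sign 0
signature = (1, 1, 1)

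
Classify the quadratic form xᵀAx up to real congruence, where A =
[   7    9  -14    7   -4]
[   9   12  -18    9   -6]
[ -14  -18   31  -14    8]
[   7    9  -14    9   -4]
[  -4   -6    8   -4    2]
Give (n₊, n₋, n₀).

Answer: (4, 1, 0)

Derivation:
step 0: pivot 7 → sign +
step 1: pivot 3/7 → sign +
step 2: pivot 3 → sign +
step 3: pivot 2 → sign +
step 4: pivot -2 → sign −
signature = (4, 1, 0)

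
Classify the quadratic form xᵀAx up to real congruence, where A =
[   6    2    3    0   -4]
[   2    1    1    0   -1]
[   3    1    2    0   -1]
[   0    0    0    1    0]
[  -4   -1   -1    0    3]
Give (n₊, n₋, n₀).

Answer: (4, 1, 0)

Derivation:
step 0: pivot 6 → sign +
step 1: pivot 1/3 → sign +
step 2: pivot 1/2 → sign +
step 3: pivot 1 → sign +
step 4: pivot -2 → sign −
signature = (4, 1, 0)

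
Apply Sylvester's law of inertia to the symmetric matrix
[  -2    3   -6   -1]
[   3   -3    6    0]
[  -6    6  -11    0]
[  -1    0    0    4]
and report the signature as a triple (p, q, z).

step 0: pivot -2 → sign −
step 1: pivot 3/2 → sign +
step 2: pivot 1 → sign +
step 3: pivot 3 → sign +
signature = (3, 1, 0)

Answer: (3, 1, 0)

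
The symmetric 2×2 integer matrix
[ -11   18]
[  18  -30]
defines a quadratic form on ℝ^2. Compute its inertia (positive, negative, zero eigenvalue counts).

Answer: (0, 2, 0)

Derivation:
step 0: pivot -11 → sign −
step 1: pivot -6/11 → sign −
signature = (0, 2, 0)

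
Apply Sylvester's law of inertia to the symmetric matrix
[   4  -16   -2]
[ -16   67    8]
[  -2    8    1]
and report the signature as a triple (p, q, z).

Answer: (2, 0, 1)

Derivation:
step 0: pivot 4 → sign +
step 1: pivot 3 → sign +
step 2: row/col 2 already zero → sign 0
signature = (2, 0, 1)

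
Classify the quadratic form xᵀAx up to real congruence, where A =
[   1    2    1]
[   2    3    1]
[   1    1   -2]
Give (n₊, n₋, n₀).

step 0: pivot 1 → sign +
step 1: pivot -1 → sign −
step 2: pivot -2 → sign −
signature = (1, 2, 0)

Answer: (1, 2, 0)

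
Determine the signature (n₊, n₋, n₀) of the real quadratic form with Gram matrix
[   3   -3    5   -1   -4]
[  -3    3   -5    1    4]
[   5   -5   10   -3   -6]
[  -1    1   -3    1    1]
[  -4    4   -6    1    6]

Answer: (3, 1, 1)

Derivation:
step 0: pivot 3 → sign +
step 1: pivot 5/3 → sign +
step 2: pivot -2/5 → sign −
step 3: pivot 1/2 → sign +
step 4: row/col 4 already zero → sign 0
signature = (3, 1, 1)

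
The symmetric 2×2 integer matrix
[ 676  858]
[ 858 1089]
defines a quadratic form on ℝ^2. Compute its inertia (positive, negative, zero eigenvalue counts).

Answer: (1, 0, 1)

Derivation:
step 0: pivot 676 → sign +
step 1: row/col 1 already zero → sign 0
signature = (1, 0, 1)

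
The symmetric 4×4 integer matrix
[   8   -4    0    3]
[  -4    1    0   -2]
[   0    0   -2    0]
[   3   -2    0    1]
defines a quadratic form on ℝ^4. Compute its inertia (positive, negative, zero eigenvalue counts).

Answer: (2, 2, 0)

Derivation:
step 0: pivot 8 → sign +
step 1: pivot -1 → sign −
step 2: pivot -2 → sign −
step 3: pivot 1/8 → sign +
signature = (2, 2, 0)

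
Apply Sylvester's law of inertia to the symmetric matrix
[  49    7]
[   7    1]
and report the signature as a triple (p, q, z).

Answer: (1, 0, 1)

Derivation:
step 0: pivot 49 → sign +
step 1: row/col 1 already zero → sign 0
signature = (1, 0, 1)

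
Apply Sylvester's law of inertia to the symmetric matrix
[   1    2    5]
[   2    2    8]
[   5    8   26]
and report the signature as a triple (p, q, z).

step 0: pivot 1 → sign +
step 1: pivot -2 → sign −
step 2: pivot 3 → sign +
signature = (2, 1, 0)

Answer: (2, 1, 0)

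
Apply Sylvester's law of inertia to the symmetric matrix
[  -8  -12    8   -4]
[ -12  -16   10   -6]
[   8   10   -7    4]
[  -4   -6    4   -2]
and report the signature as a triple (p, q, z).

Answer: (1, 2, 1)

Derivation:
step 0: pivot -8 → sign −
step 1: pivot 2 → sign +
step 2: pivot -1 → sign −
step 3: row/col 3 already zero → sign 0
signature = (1, 2, 1)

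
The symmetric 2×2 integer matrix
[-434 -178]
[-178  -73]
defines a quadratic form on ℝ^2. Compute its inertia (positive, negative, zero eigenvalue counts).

step 0: pivot -434 → sign −
step 1: pivot 1/217 → sign +
signature = (1, 1, 0)

Answer: (1, 1, 0)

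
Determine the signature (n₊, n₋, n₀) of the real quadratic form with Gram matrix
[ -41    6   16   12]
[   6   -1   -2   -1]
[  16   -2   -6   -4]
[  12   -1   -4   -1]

Answer: (2, 2, 0)

Derivation:
step 0: pivot -41 → sign −
step 1: pivot -5/41 → sign −
step 2: pivot 6/5 → sign +
step 3: pivot 2/3 → sign +
signature = (2, 2, 0)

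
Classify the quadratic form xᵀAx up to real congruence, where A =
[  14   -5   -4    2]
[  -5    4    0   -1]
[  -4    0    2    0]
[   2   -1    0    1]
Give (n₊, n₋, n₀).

step 0: pivot 14 → sign +
step 1: pivot 31/14 → sign +
step 2: pivot -2/31 → sign −
step 3: pivot 3 → sign +
signature = (3, 1, 0)

Answer: (3, 1, 0)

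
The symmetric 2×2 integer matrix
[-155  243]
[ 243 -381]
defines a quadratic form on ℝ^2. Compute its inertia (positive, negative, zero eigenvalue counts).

Answer: (0, 2, 0)

Derivation:
step 0: pivot -155 → sign −
step 1: pivot -6/155 → sign −
signature = (0, 2, 0)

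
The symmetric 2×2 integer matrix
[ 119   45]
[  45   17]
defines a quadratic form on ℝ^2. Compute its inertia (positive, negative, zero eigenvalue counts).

step 0: pivot 119 → sign +
step 1: pivot -2/119 → sign −
signature = (1, 1, 0)

Answer: (1, 1, 0)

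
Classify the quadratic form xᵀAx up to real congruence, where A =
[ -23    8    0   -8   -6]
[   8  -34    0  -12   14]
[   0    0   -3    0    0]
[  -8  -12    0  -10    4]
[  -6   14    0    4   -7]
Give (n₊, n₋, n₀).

step 0: pivot -23 → sign −
step 1: pivot -718/23 → sign −
step 2: pivot -3 → sign −
step 3: pivot -78/359 → sign −
step 4: pivot 1/39 → sign +
signature = (1, 4, 0)

Answer: (1, 4, 0)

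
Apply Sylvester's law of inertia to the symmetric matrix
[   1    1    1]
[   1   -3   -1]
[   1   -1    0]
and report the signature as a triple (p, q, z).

Answer: (1, 1, 1)

Derivation:
step 0: pivot 1 → sign +
step 1: pivot -4 → sign −
step 2: row/col 2 already zero → sign 0
signature = (1, 1, 1)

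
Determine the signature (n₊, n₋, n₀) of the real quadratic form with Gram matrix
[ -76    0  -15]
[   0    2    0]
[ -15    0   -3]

Answer: (1, 2, 0)

Derivation:
step 0: pivot -76 → sign −
step 1: pivot 2 → sign +
step 2: pivot -3/76 → sign −
signature = (1, 2, 0)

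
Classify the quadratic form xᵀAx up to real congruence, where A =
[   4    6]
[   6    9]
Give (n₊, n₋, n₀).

Answer: (1, 0, 1)

Derivation:
step 0: pivot 4 → sign +
step 1: row/col 1 already zero → sign 0
signature = (1, 0, 1)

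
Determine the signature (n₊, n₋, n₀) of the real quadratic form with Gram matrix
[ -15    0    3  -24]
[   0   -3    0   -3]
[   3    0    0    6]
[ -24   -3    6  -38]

step 0: pivot -15 → sign −
step 1: pivot -3 → sign −
step 2: pivot 3/5 → sign +
step 3: pivot 1 → sign +
signature = (2, 2, 0)

Answer: (2, 2, 0)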